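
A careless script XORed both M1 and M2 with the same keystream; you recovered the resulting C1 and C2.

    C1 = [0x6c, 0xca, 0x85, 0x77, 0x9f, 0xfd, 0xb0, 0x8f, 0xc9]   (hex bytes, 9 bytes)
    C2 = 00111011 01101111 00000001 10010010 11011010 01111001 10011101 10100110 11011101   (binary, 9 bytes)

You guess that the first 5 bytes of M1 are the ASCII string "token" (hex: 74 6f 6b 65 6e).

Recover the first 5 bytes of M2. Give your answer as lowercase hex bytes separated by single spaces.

First, C1 ⊕ C2 = (M1 ⊕ K) ⊕ (M2 ⊕ K) = M1 ⊕ M2, so the key drops out. Then M2 = (M1 ⊕ M2) ⊕ M1 over the first 5 bytes.
byte 0: (6c ^ 3b) ^ 74 = 57 ^ 74 = 23
byte 1: (ca ^ 6f) ^ 6f = a5 ^ 6f = ca
byte 2: (85 ^ 01) ^ 6b = 84 ^ 6b = ef
byte 3: (77 ^ 92) ^ 65 = e5 ^ 65 = 80
byte 4: (9f ^ da) ^ 6e = 45 ^ 6e = 2b

23 ca ef 80 2b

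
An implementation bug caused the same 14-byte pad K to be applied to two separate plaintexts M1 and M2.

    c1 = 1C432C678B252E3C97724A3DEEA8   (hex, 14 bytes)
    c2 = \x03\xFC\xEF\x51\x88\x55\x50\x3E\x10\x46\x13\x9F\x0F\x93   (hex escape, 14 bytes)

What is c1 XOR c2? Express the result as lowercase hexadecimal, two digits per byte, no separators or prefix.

c1 ⊕ c2 = (M1 ⊕ K) ⊕ (M2 ⊕ K) = M1 ⊕ M2 — the shared key cancels under XOR.
 28 ^   3 =  31
 67 ^ 252 = 191
 44 ^ 239 = 195
103 ^  81 =  54
139 ^ 136 =   3
 37 ^  85 = 112
 46 ^  80 = 126
 60 ^  62 =   2
151 ^  16 = 135
114 ^  70 =  52
 74 ^  19 =  89
 61 ^ 159 = 162
238 ^  15 = 225
168 ^ 147 =  59

1fbfc33603707e02873459a2e13b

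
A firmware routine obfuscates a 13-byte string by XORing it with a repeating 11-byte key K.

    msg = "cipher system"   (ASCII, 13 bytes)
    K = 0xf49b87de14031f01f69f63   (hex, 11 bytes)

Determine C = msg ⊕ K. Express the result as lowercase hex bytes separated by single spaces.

97 f2 f7 b6 71 71 3f 72 8f ec 17 91 f6

The 11-byte key repeats, so the effective keystream is f4 9b 87 de 14 03 1f 01 f6 9f 63 f4 9b.
byte 0:  99 ⊕ 244 = 151
byte 1: 105 ⊕ 155 = 242
byte 2: 112 ⊕ 135 = 247
byte 3: 104 ⊕ 222 = 182
byte 4: 101 ⊕  20 = 113
byte 5: 114 ⊕   3 = 113
byte 6:  32 ⊕  31 =  63
byte 7: 115 ⊕   1 = 114
byte 8: 121 ⊕ 246 = 143
byte 9: 115 ⊕ 159 = 236
byte 10: 116 ⊕  99 =  23
byte 11: 101 ⊕ 244 = 145
byte 12: 109 ⊕ 155 = 246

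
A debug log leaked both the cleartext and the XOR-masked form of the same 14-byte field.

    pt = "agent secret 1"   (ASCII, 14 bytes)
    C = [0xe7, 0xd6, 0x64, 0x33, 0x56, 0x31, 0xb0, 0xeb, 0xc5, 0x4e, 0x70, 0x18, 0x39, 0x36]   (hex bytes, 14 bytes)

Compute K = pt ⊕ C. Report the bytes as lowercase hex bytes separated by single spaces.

Since C = pt ⊕ K, XORing both sides with pt gives K = pt ⊕ C.
byte 0: 01100001 ^ 11100111 = 10000110
byte 1: 01100111 ^ 11010110 = 10110001
byte 2: 01100101 ^ 01100100 = 00000001
byte 3: 01101110 ^ 00110011 = 01011101
byte 4: 01110100 ^ 01010110 = 00100010
byte 5: 00100000 ^ 00110001 = 00010001
byte 6: 01110011 ^ 10110000 = 11000011
byte 7: 01100101 ^ 11101011 = 10001110
byte 8: 01100011 ^ 11000101 = 10100110
byte 9: 01110010 ^ 01001110 = 00111100
byte 10: 01100101 ^ 01110000 = 00010101
byte 11: 01110100 ^ 00011000 = 01101100
byte 12: 00100000 ^ 00111001 = 00011001
byte 13: 00110001 ^ 00110110 = 00000111

86 b1 01 5d 22 11 c3 8e a6 3c 15 6c 19 07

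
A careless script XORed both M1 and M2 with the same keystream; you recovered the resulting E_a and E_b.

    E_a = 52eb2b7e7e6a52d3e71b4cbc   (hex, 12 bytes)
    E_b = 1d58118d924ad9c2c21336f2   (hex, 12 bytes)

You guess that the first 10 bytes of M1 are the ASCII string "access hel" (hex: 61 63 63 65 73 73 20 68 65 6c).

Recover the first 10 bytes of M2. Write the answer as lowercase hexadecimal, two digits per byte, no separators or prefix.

First, E_a ⊕ E_b = (M1 ⊕ K) ⊕ (M2 ⊕ K) = M1 ⊕ M2, so the key drops out. Then M2 = (M1 ⊕ M2) ⊕ M1 over the first 10 bytes.
byte 0: (52 ⊕ 1d) ⊕ 61 = 4f ⊕ 61 = 2e
byte 1: (eb ⊕ 58) ⊕ 63 = b3 ⊕ 63 = d0
byte 2: (2b ⊕ 11) ⊕ 63 = 3a ⊕ 63 = 59
byte 3: (7e ⊕ 8d) ⊕ 65 = f3 ⊕ 65 = 96
byte 4: (7e ⊕ 92) ⊕ 73 = ec ⊕ 73 = 9f
byte 5: (6a ⊕ 4a) ⊕ 73 = 20 ⊕ 73 = 53
byte 6: (52 ⊕ d9) ⊕ 20 = 8b ⊕ 20 = ab
byte 7: (d3 ⊕ c2) ⊕ 68 = 11 ⊕ 68 = 79
byte 8: (e7 ⊕ c2) ⊕ 65 = 25 ⊕ 65 = 40
byte 9: (1b ⊕ 13) ⊕ 6c = 08 ⊕ 6c = 64

2ed059969f53ab794064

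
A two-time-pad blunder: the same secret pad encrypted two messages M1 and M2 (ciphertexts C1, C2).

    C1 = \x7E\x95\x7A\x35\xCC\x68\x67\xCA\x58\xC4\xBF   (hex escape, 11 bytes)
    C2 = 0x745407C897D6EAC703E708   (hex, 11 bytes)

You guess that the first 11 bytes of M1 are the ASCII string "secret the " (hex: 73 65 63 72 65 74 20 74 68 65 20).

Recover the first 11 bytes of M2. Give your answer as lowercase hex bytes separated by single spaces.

First, C1 ⊕ C2 = (M1 ⊕ K) ⊕ (M2 ⊕ K) = M1 ⊕ M2, so the key drops out. Then M2 = (M1 ⊕ M2) ⊕ M1 over the first 11 bytes.
byte 0: (7e XOR 74) XOR 73 = 0a XOR 73 = 79
byte 1: (95 XOR 54) XOR 65 = c1 XOR 65 = a4
byte 2: (7a XOR 07) XOR 63 = 7d XOR 63 = 1e
byte 3: (35 XOR c8) XOR 72 = fd XOR 72 = 8f
byte 4: (cc XOR 97) XOR 65 = 5b XOR 65 = 3e
byte 5: (68 XOR d6) XOR 74 = be XOR 74 = ca
byte 6: (67 XOR ea) XOR 20 = 8d XOR 20 = ad
byte 7: (ca XOR c7) XOR 74 = 0d XOR 74 = 79
byte 8: (58 XOR 03) XOR 68 = 5b XOR 68 = 33
byte 9: (c4 XOR e7) XOR 65 = 23 XOR 65 = 46
byte 10: (bf XOR 08) XOR 20 = b7 XOR 20 = 97

79 a4 1e 8f 3e ca ad 79 33 46 97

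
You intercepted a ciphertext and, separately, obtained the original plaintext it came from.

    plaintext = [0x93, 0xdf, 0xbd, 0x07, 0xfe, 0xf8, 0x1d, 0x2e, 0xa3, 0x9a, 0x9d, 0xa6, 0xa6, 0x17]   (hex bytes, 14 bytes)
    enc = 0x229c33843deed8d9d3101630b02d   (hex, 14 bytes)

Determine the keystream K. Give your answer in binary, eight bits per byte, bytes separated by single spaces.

Since enc = plaintext ⊕ K, XORing both sides with plaintext gives K = plaintext ⊕ enc.
93 ^ 22 = b1
df ^ 9c = 43
bd ^ 33 = 8e
07 ^ 84 = 83
fe ^ 3d = c3
f8 ^ ee = 16
1d ^ d8 = c5
2e ^ d9 = f7
a3 ^ d3 = 70
9a ^ 10 = 8a
9d ^ 16 = 8b
a6 ^ 30 = 96
a6 ^ b0 = 16
17 ^ 2d = 3a

10110001 01000011 10001110 10000011 11000011 00010110 11000101 11110111 01110000 10001010 10001011 10010110 00010110 00111010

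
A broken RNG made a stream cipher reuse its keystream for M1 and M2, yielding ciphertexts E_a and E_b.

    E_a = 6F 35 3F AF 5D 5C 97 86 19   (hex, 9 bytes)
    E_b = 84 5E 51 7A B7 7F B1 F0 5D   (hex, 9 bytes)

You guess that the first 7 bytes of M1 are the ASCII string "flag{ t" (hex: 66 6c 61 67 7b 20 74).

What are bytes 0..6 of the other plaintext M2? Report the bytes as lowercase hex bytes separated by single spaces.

First, E_a ⊕ E_b = (M1 ⊕ K) ⊕ (M2 ⊕ K) = M1 ⊕ M2, so the key drops out. Then M2 = (M1 ⊕ M2) ⊕ M1 over the first 7 bytes.
byte 0: (6f ^ 84) ^ 66 = eb ^ 66 = 8d
byte 1: (35 ^ 5e) ^ 6c = 6b ^ 6c = 07
byte 2: (3f ^ 51) ^ 61 = 6e ^ 61 = 0f
byte 3: (af ^ 7a) ^ 67 = d5 ^ 67 = b2
byte 4: (5d ^ b7) ^ 7b = ea ^ 7b = 91
byte 5: (5c ^ 7f) ^ 20 = 23 ^ 20 = 03
byte 6: (97 ^ b1) ^ 74 = 26 ^ 74 = 52

8d 07 0f b2 91 03 52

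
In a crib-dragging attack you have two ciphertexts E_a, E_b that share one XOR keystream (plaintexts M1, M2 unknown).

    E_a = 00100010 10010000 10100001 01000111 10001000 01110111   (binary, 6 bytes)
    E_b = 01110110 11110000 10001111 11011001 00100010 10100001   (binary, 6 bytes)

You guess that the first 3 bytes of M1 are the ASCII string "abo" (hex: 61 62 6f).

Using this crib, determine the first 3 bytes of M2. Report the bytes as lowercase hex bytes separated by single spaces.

35 02 41

First, E_a ⊕ E_b = (M1 ⊕ K) ⊕ (M2 ⊕ K) = M1 ⊕ M2, so the key drops out. Then M2 = (M1 ⊕ M2) ⊕ M1 over the first 3 bytes.
byte 0: (22 XOR 76) XOR 61 = 54 XOR 61 = 35
byte 1: (90 XOR f0) XOR 62 = 60 XOR 62 = 02
byte 2: (a1 XOR 8f) XOR 6f = 2e XOR 6f = 41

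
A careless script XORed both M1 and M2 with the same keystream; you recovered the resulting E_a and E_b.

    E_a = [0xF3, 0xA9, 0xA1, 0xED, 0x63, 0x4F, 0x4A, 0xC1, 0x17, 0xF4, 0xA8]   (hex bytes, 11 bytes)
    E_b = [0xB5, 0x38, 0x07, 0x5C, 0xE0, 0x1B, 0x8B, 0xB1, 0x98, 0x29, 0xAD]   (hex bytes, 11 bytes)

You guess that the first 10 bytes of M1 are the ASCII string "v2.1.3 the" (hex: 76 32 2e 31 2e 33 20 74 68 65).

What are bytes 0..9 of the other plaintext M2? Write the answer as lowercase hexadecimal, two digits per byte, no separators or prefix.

30a38880ad67e104e7b8

First, E_a ⊕ E_b = (M1 ⊕ K) ⊕ (M2 ⊕ K) = M1 ⊕ M2, so the key drops out. Then M2 = (M1 ⊕ M2) ⊕ M1 over the first 10 bytes.
byte 0: (f3 xor b5) xor 76 = 46 xor 76 = 30
byte 1: (a9 xor 38) xor 32 = 91 xor 32 = a3
byte 2: (a1 xor 07) xor 2e = a6 xor 2e = 88
byte 3: (ed xor 5c) xor 31 = b1 xor 31 = 80
byte 4: (63 xor e0) xor 2e = 83 xor 2e = ad
byte 5: (4f xor 1b) xor 33 = 54 xor 33 = 67
byte 6: (4a xor 8b) xor 20 = c1 xor 20 = e1
byte 7: (c1 xor b1) xor 74 = 70 xor 74 = 04
byte 8: (17 xor 98) xor 68 = 8f xor 68 = e7
byte 9: (f4 xor 29) xor 65 = dd xor 65 = b8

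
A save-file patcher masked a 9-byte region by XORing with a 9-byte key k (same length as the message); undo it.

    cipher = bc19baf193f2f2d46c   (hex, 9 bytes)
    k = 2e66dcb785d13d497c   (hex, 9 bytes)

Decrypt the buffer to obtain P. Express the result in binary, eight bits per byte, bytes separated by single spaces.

10010010 01111111 01100110 01000110 00010110 00100011 11001111 10011101 00010000

XOR is its own inverse, so applying the key byte-wise gives the result directly.
byte 0: bc ^ 2e = 92
byte 1: 19 ^ 66 = 7f
byte 2: ba ^ dc = 66
byte 3: f1 ^ b7 = 46
byte 4: 93 ^ 85 = 16
byte 5: f2 ^ d1 = 23
byte 6: f2 ^ 3d = cf
byte 7: d4 ^ 49 = 9d
byte 8: 6c ^ 7c = 10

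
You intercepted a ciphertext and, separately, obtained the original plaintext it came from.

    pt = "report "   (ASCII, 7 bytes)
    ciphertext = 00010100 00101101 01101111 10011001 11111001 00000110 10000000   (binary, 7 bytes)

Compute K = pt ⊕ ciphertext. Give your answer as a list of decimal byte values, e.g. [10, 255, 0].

[102, 72, 31, 246, 139, 114, 160]

Since ciphertext = pt ⊕ K, XORing both sides with pt gives K = pt ⊕ ciphertext.
byte 0: 01110010 ^ 00010100 = 01100110
byte 1: 01100101 ^ 00101101 = 01001000
byte 2: 01110000 ^ 01101111 = 00011111
byte 3: 01101111 ^ 10011001 = 11110110
byte 4: 01110010 ^ 11111001 = 10001011
byte 5: 01110100 ^ 00000110 = 01110010
byte 6: 00100000 ^ 10000000 = 10100000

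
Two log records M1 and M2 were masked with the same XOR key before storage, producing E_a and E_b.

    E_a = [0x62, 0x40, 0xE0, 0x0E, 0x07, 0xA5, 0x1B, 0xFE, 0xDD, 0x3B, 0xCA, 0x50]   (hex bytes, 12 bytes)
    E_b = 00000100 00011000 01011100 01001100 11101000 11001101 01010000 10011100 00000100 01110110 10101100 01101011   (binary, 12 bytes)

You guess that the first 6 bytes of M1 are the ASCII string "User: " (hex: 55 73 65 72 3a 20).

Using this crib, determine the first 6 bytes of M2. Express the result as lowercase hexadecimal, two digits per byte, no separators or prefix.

332bd930d548

First, E_a ⊕ E_b = (M1 ⊕ K) ⊕ (M2 ⊕ K) = M1 ⊕ M2, so the key drops out. Then M2 = (M1 ⊕ M2) ⊕ M1 over the first 6 bytes.
byte 0: (62 ⊕ 04) ⊕ 55 = 66 ⊕ 55 = 33
byte 1: (40 ⊕ 18) ⊕ 73 = 58 ⊕ 73 = 2b
byte 2: (e0 ⊕ 5c) ⊕ 65 = bc ⊕ 65 = d9
byte 3: (0e ⊕ 4c) ⊕ 72 = 42 ⊕ 72 = 30
byte 4: (07 ⊕ e8) ⊕ 3a = ef ⊕ 3a = d5
byte 5: (a5 ⊕ cd) ⊕ 20 = 68 ⊕ 20 = 48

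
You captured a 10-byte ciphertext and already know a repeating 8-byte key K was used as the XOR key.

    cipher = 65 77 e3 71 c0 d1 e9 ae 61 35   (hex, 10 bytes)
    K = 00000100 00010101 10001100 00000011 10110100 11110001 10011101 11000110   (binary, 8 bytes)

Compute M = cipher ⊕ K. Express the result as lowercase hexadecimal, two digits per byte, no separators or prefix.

The 8-byte key repeats, so the effective keystream is 04 15 8c 03 b4 f1 9d c6 04 15.
byte 0: 01100101 XOR 00000100 = 01100001
byte 1: 01110111 XOR 00010101 = 01100010
byte 2: 11100011 XOR 10001100 = 01101111
byte 3: 01110001 XOR 00000011 = 01110010
byte 4: 11000000 XOR 10110100 = 01110100
byte 5: 11010001 XOR 11110001 = 00100000
byte 6: 11101001 XOR 10011101 = 01110100
byte 7: 10101110 XOR 11000110 = 01101000
byte 8: 01100001 XOR 00000100 = 01100101
byte 9: 00110101 XOR 00010101 = 00100000

61626f72742074686520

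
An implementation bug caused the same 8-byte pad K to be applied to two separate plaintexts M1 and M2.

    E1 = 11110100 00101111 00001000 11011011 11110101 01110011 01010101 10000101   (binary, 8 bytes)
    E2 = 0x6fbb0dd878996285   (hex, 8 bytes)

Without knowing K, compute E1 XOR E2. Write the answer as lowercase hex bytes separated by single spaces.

E1 ⊕ E2 = (M1 ⊕ K) ⊕ (M2 ⊕ K) = M1 ⊕ M2 — the shared key cancels under XOR.
f4 XOR 6f = 9b
2f XOR bb = 94
08 XOR 0d = 05
db XOR d8 = 03
f5 XOR 78 = 8d
73 XOR 99 = ea
55 XOR 62 = 37
85 XOR 85 = 00

9b 94 05 03 8d ea 37 00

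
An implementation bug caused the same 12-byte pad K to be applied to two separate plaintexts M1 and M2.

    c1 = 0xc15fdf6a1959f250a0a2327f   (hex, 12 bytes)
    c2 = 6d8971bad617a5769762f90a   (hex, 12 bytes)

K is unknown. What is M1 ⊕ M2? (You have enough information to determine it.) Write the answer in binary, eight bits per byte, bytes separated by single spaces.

10101100 11010110 10101110 11010000 11001111 01001110 01010111 00100110 00110111 11000000 11001011 01110101

c1 ⊕ c2 = (M1 ⊕ K) ⊕ (M2 ⊕ K) = M1 ⊕ M2 — the shared key cancels under XOR.
byte 0: 11000001 ^ 01101101 = 10101100
byte 1: 01011111 ^ 10001001 = 11010110
byte 2: 11011111 ^ 01110001 = 10101110
byte 3: 01101010 ^ 10111010 = 11010000
byte 4: 00011001 ^ 11010110 = 11001111
byte 5: 01011001 ^ 00010111 = 01001110
byte 6: 11110010 ^ 10100101 = 01010111
byte 7: 01010000 ^ 01110110 = 00100110
byte 8: 10100000 ^ 10010111 = 00110111
byte 9: 10100010 ^ 01100010 = 11000000
byte 10: 00110010 ^ 11111001 = 11001011
byte 11: 01111111 ^ 00001010 = 01110101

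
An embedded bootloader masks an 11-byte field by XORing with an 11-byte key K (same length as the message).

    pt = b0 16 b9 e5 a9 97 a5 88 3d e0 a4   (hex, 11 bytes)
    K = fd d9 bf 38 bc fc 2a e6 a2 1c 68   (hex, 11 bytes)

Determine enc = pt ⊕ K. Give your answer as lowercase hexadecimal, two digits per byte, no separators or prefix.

XOR is its own inverse, so applying the key byte-wise gives the result directly.
b0 xor fd = 4d
16 xor d9 = cf
b9 xor bf = 06
e5 xor 38 = dd
a9 xor bc = 15
97 xor fc = 6b
a5 xor 2a = 8f
88 xor e6 = 6e
3d xor a2 = 9f
e0 xor 1c = fc
a4 xor 68 = cc

4dcf06dd156b8f6e9ffccc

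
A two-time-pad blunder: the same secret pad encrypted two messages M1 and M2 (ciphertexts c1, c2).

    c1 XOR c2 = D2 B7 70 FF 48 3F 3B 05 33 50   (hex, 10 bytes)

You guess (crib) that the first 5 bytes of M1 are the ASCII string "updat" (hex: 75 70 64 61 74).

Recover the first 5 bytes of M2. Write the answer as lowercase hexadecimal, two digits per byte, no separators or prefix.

Since c1 ⊕ c2 = M1 ⊕ M2, XORing with the guessed M1 bytes yields the corresponding M2 bytes: M2 = (c1 ⊕ c2) ⊕ M1.
d2 ^ 75 = a7
b7 ^ 70 = c7
70 ^ 64 = 14
ff ^ 61 = 9e
48 ^ 74 = 3c

a7c7149e3c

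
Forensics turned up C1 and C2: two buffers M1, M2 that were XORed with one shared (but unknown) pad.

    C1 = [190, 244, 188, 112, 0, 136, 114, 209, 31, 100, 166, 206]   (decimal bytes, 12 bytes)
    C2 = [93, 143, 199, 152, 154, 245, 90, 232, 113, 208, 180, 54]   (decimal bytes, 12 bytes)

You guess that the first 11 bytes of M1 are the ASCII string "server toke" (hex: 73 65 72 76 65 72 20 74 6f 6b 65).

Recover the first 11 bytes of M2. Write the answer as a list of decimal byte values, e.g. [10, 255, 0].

First, C1 ⊕ C2 = (M1 ⊕ K) ⊕ (M2 ⊕ K) = M1 ⊕ M2, so the key drops out. Then M2 = (M1 ⊕ M2) ⊕ M1 over the first 11 bytes.
byte 0: (be ⊕ 5d) ⊕ 73 = e3 ⊕ 73 = 90
byte 1: (f4 ⊕ 8f) ⊕ 65 = 7b ⊕ 65 = 1e
byte 2: (bc ⊕ c7) ⊕ 72 = 7b ⊕ 72 = 09
byte 3: (70 ⊕ 98) ⊕ 76 = e8 ⊕ 76 = 9e
byte 4: (00 ⊕ 9a) ⊕ 65 = 9a ⊕ 65 = ff
byte 5: (88 ⊕ f5) ⊕ 72 = 7d ⊕ 72 = 0f
byte 6: (72 ⊕ 5a) ⊕ 20 = 28 ⊕ 20 = 08
byte 7: (d1 ⊕ e8) ⊕ 74 = 39 ⊕ 74 = 4d
byte 8: (1f ⊕ 71) ⊕ 6f = 6e ⊕ 6f = 01
byte 9: (64 ⊕ d0) ⊕ 6b = b4 ⊕ 6b = df
byte 10: (a6 ⊕ b4) ⊕ 65 = 12 ⊕ 65 = 77

[144, 30, 9, 158, 255, 15, 8, 77, 1, 223, 119]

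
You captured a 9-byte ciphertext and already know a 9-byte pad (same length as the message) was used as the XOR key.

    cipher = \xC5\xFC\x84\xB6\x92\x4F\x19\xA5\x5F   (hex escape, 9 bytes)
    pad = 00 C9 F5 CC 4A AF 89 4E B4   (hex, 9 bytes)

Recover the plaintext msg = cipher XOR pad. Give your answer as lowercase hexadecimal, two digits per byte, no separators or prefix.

c535717ad8e090ebeb

XOR is its own inverse, so applying the key byte-wise gives the result directly.
197 XOR   0 = 197
252 XOR 201 =  53
132 XOR 245 = 113
182 XOR 204 = 122
146 XOR  74 = 216
 79 XOR 175 = 224
 25 XOR 137 = 144
165 XOR  78 = 235
 95 XOR 180 = 235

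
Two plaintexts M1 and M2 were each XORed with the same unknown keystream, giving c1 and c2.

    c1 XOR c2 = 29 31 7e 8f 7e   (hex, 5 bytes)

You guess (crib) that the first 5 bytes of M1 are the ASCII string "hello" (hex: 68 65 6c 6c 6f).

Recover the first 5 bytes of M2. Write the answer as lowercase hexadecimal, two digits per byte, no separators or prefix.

Since c1 ⊕ c2 = M1 ⊕ M2, XORing with the guessed M1 bytes yields the corresponding M2 bytes: M2 = (c1 ⊕ c2) ⊕ M1.
29 XOR 68 = 41
31 XOR 65 = 54
7e XOR 6c = 12
8f XOR 6c = e3
7e XOR 6f = 11

415412e311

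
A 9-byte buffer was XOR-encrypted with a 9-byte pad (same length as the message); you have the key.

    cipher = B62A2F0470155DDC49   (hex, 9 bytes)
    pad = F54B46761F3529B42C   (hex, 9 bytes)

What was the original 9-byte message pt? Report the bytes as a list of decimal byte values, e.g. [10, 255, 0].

[67, 97, 105, 114, 111, 32, 116, 104, 101]

XOR is its own inverse, so applying the key byte-wise gives the result directly.
10110110 ^ 11110101 = 01000011
00101010 ^ 01001011 = 01100001
00101111 ^ 01000110 = 01101001
00000100 ^ 01110110 = 01110010
01110000 ^ 00011111 = 01101111
00010101 ^ 00110101 = 00100000
01011101 ^ 00101001 = 01110100
11011100 ^ 10110100 = 01101000
01001001 ^ 00101100 = 01100101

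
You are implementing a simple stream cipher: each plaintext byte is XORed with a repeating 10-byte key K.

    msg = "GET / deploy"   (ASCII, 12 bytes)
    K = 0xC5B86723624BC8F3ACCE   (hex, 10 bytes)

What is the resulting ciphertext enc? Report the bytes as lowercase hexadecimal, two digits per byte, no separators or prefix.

82fd33034d6bac96dca2aac1

The 10-byte key repeats, so the effective keystream is c5 b8 67 23 62 4b c8 f3 ac ce c5 b8.
byte 0: 47 XOR c5 = 82
byte 1: 45 XOR b8 = fd
byte 2: 54 XOR 67 = 33
byte 3: 20 XOR 23 = 03
byte 4: 2f XOR 62 = 4d
byte 5: 20 XOR 4b = 6b
byte 6: 64 XOR c8 = ac
byte 7: 65 XOR f3 = 96
byte 8: 70 XOR ac = dc
byte 9: 6c XOR ce = a2
byte 10: 6f XOR c5 = aa
byte 11: 79 XOR b8 = c1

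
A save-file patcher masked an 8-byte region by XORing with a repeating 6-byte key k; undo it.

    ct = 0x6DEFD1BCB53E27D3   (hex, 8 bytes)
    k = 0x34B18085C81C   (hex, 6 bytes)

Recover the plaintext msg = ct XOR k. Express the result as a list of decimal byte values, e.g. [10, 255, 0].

The 6-byte key repeats, so the effective keystream is 34 b1 80 85 c8 1c 34 b1.
byte 0: 6d ⊕ 34 = 59
byte 1: ef ⊕ b1 = 5e
byte 2: d1 ⊕ 80 = 51
byte 3: bc ⊕ 85 = 39
byte 4: b5 ⊕ c8 = 7d
byte 5: 3e ⊕ 1c = 22
byte 6: 27 ⊕ 34 = 13
byte 7: d3 ⊕ b1 = 62

[89, 94, 81, 57, 125, 34, 19, 98]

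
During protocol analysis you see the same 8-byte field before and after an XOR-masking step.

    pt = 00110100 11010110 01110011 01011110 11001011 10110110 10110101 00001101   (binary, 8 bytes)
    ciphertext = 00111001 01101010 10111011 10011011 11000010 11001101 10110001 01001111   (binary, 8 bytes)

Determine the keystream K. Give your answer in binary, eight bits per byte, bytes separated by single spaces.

00001101 10111100 11001000 11000101 00001001 01111011 00000100 01000010

Since ciphertext = pt ⊕ K, XORing both sides with pt gives K = pt ⊕ ciphertext.
byte 0:  52 ^  57 =  13
byte 1: 214 ^ 106 = 188
byte 2: 115 ^ 187 = 200
byte 3:  94 ^ 155 = 197
byte 4: 203 ^ 194 =   9
byte 5: 182 ^ 205 = 123
byte 6: 181 ^ 177 =   4
byte 7:  13 ^  79 =  66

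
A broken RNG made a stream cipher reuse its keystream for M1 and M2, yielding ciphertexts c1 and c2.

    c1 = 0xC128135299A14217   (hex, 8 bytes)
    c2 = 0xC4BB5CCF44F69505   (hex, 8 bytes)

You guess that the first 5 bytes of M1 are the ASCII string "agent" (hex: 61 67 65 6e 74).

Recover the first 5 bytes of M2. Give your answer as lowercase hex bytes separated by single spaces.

64 f4 2a f3 a9

First, c1 ⊕ c2 = (M1 ⊕ K) ⊕ (M2 ⊕ K) = M1 ⊕ M2, so the key drops out. Then M2 = (M1 ⊕ M2) ⊕ M1 over the first 5 bytes.
byte 0: (c1 ⊕ c4) ⊕ 61 = 05 ⊕ 61 = 64
byte 1: (28 ⊕ bb) ⊕ 67 = 93 ⊕ 67 = f4
byte 2: (13 ⊕ 5c) ⊕ 65 = 4f ⊕ 65 = 2a
byte 3: (52 ⊕ cf) ⊕ 6e = 9d ⊕ 6e = f3
byte 4: (99 ⊕ 44) ⊕ 74 = dd ⊕ 74 = a9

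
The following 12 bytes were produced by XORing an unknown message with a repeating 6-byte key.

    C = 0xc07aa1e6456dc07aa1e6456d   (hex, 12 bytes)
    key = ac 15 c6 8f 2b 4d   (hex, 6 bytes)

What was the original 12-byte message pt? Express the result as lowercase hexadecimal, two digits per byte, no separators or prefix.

6c6f67696e206c6f67696e20

The 6-byte key repeats, so the effective keystream is ac 15 c6 8f 2b 4d ac 15 c6 8f 2b 4d.
byte 0: c0 XOR ac = 6c
byte 1: 7a XOR 15 = 6f
byte 2: a1 XOR c6 = 67
byte 3: e6 XOR 8f = 69
byte 4: 45 XOR 2b = 6e
byte 5: 6d XOR 4d = 20
byte 6: c0 XOR ac = 6c
byte 7: 7a XOR 15 = 6f
byte 8: a1 XOR c6 = 67
byte 9: e6 XOR 8f = 69
byte 10: 45 XOR 2b = 6e
byte 11: 6d XOR 4d = 20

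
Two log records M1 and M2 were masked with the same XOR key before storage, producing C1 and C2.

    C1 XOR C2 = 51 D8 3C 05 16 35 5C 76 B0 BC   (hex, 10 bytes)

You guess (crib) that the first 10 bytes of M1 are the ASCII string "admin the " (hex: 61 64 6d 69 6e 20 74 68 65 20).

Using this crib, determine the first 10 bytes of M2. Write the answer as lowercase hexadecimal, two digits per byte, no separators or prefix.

30bc516c7815281ed59c

Since C1 ⊕ C2 = M1 ⊕ M2, XORing with the guessed M1 bytes yields the corresponding M2 bytes: M2 = (C1 ⊕ C2) ⊕ M1.
51 XOR 61 = 30
d8 XOR 64 = bc
3c XOR 6d = 51
05 XOR 69 = 6c
16 XOR 6e = 78
35 XOR 20 = 15
5c XOR 74 = 28
76 XOR 68 = 1e
b0 XOR 65 = d5
bc XOR 20 = 9c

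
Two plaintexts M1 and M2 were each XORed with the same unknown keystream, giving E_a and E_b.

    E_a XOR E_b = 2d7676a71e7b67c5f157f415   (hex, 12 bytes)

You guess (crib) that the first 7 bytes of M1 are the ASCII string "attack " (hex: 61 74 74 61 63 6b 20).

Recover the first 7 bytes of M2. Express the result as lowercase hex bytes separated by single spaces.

4c 02 02 c6 7d 10 47

Since E_a ⊕ E_b = M1 ⊕ M2, XORing with the guessed M1 bytes yields the corresponding M2 bytes: M2 = (E_a ⊕ E_b) ⊕ M1.
2d ⊕ 61 = 4c
76 ⊕ 74 = 02
76 ⊕ 74 = 02
a7 ⊕ 61 = c6
1e ⊕ 63 = 7d
7b ⊕ 6b = 10
67 ⊕ 20 = 47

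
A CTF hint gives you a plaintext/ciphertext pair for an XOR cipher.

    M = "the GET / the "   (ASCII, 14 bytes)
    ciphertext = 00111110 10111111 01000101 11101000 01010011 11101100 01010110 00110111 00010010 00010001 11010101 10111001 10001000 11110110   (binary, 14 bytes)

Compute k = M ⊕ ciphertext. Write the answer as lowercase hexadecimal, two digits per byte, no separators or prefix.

Since ciphertext = M ⊕ k, XORing both sides with M gives k = M ⊕ ciphertext.
116 xor  62 =  74
104 xor 191 = 215
101 xor  69 =  32
 32 xor 232 = 200
 71 xor  83 =  20
 69 xor 236 = 169
 84 xor  86 =   2
 32 xor  55 =  23
 47 xor  18 =  61
 32 xor  17 =  49
116 xor 213 = 161
104 xor 185 = 209
101 xor 136 = 237
 32 xor 246 = 214

4ad720c814a902173d31a1d1edd6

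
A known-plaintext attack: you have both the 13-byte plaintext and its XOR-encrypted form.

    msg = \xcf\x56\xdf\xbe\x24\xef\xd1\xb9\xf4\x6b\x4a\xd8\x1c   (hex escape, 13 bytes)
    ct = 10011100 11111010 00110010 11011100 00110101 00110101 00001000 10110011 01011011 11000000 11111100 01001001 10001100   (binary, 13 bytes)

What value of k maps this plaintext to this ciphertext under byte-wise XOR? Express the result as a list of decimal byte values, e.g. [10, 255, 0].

Since ct = msg ⊕ k, XORing both sides with msg gives k = msg ⊕ ct.
cf xor 9c = 53
56 xor fa = ac
df xor 32 = ed
be xor dc = 62
24 xor 35 = 11
ef xor 35 = da
d1 xor 08 = d9
b9 xor b3 = 0a
f4 xor 5b = af
6b xor c0 = ab
4a xor fc = b6
d8 xor 49 = 91
1c xor 8c = 90

[83, 172, 237, 98, 17, 218, 217, 10, 175, 171, 182, 145, 144]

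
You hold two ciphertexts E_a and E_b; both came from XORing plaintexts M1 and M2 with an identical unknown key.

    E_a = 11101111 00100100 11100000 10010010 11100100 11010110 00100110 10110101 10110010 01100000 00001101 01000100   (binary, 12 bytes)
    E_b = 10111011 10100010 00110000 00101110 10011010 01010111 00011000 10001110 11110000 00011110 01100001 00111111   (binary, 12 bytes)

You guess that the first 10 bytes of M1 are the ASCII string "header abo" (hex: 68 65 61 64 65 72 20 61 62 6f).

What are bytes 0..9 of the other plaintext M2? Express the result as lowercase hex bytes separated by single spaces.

First, E_a ⊕ E_b = (M1 ⊕ K) ⊕ (M2 ⊕ K) = M1 ⊕ M2, so the key drops out. Then M2 = (M1 ⊕ M2) ⊕ M1 over the first 10 bytes.
byte 0: (ef ⊕ bb) ⊕ 68 = 54 ⊕ 68 = 3c
byte 1: (24 ⊕ a2) ⊕ 65 = 86 ⊕ 65 = e3
byte 2: (e0 ⊕ 30) ⊕ 61 = d0 ⊕ 61 = b1
byte 3: (92 ⊕ 2e) ⊕ 64 = bc ⊕ 64 = d8
byte 4: (e4 ⊕ 9a) ⊕ 65 = 7e ⊕ 65 = 1b
byte 5: (d6 ⊕ 57) ⊕ 72 = 81 ⊕ 72 = f3
byte 6: (26 ⊕ 18) ⊕ 20 = 3e ⊕ 20 = 1e
byte 7: (b5 ⊕ 8e) ⊕ 61 = 3b ⊕ 61 = 5a
byte 8: (b2 ⊕ f0) ⊕ 62 = 42 ⊕ 62 = 20
byte 9: (60 ⊕ 1e) ⊕ 6f = 7e ⊕ 6f = 11

3c e3 b1 d8 1b f3 1e 5a 20 11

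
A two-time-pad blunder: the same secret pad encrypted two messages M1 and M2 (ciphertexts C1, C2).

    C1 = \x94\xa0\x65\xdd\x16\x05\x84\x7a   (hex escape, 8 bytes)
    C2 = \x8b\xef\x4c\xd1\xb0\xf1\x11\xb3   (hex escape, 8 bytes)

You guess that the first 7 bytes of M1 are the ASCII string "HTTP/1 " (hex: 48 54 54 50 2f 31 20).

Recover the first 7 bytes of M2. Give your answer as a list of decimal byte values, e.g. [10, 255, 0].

[87, 27, 125, 92, 137, 197, 181]

First, C1 ⊕ C2 = (M1 ⊕ K) ⊕ (M2 ⊕ K) = M1 ⊕ M2, so the key drops out. Then M2 = (M1 ⊕ M2) ⊕ M1 over the first 7 bytes.
byte 0: (94 ⊕ 8b) ⊕ 48 = 1f ⊕ 48 = 57
byte 1: (a0 ⊕ ef) ⊕ 54 = 4f ⊕ 54 = 1b
byte 2: (65 ⊕ 4c) ⊕ 54 = 29 ⊕ 54 = 7d
byte 3: (dd ⊕ d1) ⊕ 50 = 0c ⊕ 50 = 5c
byte 4: (16 ⊕ b0) ⊕ 2f = a6 ⊕ 2f = 89
byte 5: (05 ⊕ f1) ⊕ 31 = f4 ⊕ 31 = c5
byte 6: (84 ⊕ 11) ⊕ 20 = 95 ⊕ 20 = b5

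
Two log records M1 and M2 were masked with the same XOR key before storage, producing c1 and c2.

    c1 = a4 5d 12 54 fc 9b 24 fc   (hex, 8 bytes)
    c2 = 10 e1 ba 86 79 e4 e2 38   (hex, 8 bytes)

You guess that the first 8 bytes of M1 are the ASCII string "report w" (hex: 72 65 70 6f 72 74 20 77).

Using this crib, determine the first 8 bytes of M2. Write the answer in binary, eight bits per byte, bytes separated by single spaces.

11000110 11011001 11011000 10111101 11110111 00001011 11100110 10110011

First, c1 ⊕ c2 = (M1 ⊕ K) ⊕ (M2 ⊕ K) = M1 ⊕ M2, so the key drops out. Then M2 = (M1 ⊕ M2) ⊕ M1 over the first 8 bytes.
byte 0: (a4 xor 10) xor 72 = b4 xor 72 = c6
byte 1: (5d xor e1) xor 65 = bc xor 65 = d9
byte 2: (12 xor ba) xor 70 = a8 xor 70 = d8
byte 3: (54 xor 86) xor 6f = d2 xor 6f = bd
byte 4: (fc xor 79) xor 72 = 85 xor 72 = f7
byte 5: (9b xor e4) xor 74 = 7f xor 74 = 0b
byte 6: (24 xor e2) xor 20 = c6 xor 20 = e6
byte 7: (fc xor 38) xor 77 = c4 xor 77 = b3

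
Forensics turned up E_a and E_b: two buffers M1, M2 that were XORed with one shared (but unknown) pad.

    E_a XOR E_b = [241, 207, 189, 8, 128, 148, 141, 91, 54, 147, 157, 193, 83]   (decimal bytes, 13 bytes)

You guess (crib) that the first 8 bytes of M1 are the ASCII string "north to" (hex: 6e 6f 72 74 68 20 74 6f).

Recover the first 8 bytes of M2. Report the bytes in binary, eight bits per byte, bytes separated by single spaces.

Since E_a ⊕ E_b = M1 ⊕ M2, XORing with the guessed M1 bytes yields the corresponding M2 bytes: M2 = (E_a ⊕ E_b) ⊕ M1.
f1 xor 6e = 9f
cf xor 6f = a0
bd xor 72 = cf
08 xor 74 = 7c
80 xor 68 = e8
94 xor 20 = b4
8d xor 74 = f9
5b xor 6f = 34

10011111 10100000 11001111 01111100 11101000 10110100 11111001 00110100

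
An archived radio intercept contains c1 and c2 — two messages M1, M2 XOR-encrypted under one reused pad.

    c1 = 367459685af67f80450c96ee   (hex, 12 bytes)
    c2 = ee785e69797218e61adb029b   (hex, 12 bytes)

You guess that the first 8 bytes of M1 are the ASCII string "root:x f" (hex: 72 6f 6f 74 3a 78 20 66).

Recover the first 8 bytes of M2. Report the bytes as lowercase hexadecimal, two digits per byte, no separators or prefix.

aa63687519fc4700

First, c1 ⊕ c2 = (M1 ⊕ K) ⊕ (M2 ⊕ K) = M1 ⊕ M2, so the key drops out. Then M2 = (M1 ⊕ M2) ⊕ M1 over the first 8 bytes.
byte 0: (36 XOR ee) XOR 72 = d8 XOR 72 = aa
byte 1: (74 XOR 78) XOR 6f = 0c XOR 6f = 63
byte 2: (59 XOR 5e) XOR 6f = 07 XOR 6f = 68
byte 3: (68 XOR 69) XOR 74 = 01 XOR 74 = 75
byte 4: (5a XOR 79) XOR 3a = 23 XOR 3a = 19
byte 5: (f6 XOR 72) XOR 78 = 84 XOR 78 = fc
byte 6: (7f XOR 18) XOR 20 = 67 XOR 20 = 47
byte 7: (80 XOR e6) XOR 66 = 66 XOR 66 = 00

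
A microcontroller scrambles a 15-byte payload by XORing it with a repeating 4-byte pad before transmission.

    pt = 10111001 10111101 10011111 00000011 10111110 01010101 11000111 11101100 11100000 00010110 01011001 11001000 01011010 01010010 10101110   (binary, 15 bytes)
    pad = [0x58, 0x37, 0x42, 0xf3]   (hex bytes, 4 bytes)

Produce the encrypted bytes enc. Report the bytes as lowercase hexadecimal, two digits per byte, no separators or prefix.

The 4-byte key repeats, so the effective keystream is 58 37 42 f3 58 37 42 f3 58 37 42 f3 58 37 42.
byte 0: b9 xor 58 = e1
byte 1: bd xor 37 = 8a
byte 2: 9f xor 42 = dd
byte 3: 03 xor f3 = f0
byte 4: be xor 58 = e6
byte 5: 55 xor 37 = 62
byte 6: c7 xor 42 = 85
byte 7: ec xor f3 = 1f
byte 8: e0 xor 58 = b8
byte 9: 16 xor 37 = 21
byte 10: 59 xor 42 = 1b
byte 11: c8 xor f3 = 3b
byte 12: 5a xor 58 = 02
byte 13: 52 xor 37 = 65
byte 14: ae xor 42 = ec

e18addf0e662851fb8211b3b0265ec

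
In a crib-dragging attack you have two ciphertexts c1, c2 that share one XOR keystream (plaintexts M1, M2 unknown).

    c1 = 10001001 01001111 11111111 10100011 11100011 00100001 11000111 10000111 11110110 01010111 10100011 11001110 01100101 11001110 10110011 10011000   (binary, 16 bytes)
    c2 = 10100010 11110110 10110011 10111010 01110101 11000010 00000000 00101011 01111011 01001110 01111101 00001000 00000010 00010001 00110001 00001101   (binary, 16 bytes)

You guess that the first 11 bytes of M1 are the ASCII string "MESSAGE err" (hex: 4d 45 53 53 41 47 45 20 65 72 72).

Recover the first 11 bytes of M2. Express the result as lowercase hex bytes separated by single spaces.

66 fc 1f 4a d7 a4 82 8c e8 6b ac

First, c1 ⊕ c2 = (M1 ⊕ K) ⊕ (M2 ⊕ K) = M1 ⊕ M2, so the key drops out. Then M2 = (M1 ⊕ M2) ⊕ M1 over the first 11 bytes.
byte 0: (89 XOR a2) XOR 4d = 2b XOR 4d = 66
byte 1: (4f XOR f6) XOR 45 = b9 XOR 45 = fc
byte 2: (ff XOR b3) XOR 53 = 4c XOR 53 = 1f
byte 3: (a3 XOR ba) XOR 53 = 19 XOR 53 = 4a
byte 4: (e3 XOR 75) XOR 41 = 96 XOR 41 = d7
byte 5: (21 XOR c2) XOR 47 = e3 XOR 47 = a4
byte 6: (c7 XOR 00) XOR 45 = c7 XOR 45 = 82
byte 7: (87 XOR 2b) XOR 20 = ac XOR 20 = 8c
byte 8: (f6 XOR 7b) XOR 65 = 8d XOR 65 = e8
byte 9: (57 XOR 4e) XOR 72 = 19 XOR 72 = 6b
byte 10: (a3 XOR 7d) XOR 72 = de XOR 72 = ac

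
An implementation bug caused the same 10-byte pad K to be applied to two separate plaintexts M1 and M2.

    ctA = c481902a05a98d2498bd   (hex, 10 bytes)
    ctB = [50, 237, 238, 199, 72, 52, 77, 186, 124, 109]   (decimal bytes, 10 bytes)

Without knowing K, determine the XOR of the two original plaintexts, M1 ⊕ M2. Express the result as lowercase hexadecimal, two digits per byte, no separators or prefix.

ctA ⊕ ctB = (M1 ⊕ K) ⊕ (M2 ⊕ K) = M1 ⊕ M2 — the shared key cancels under XOR.
byte 0: 196 ^  50 = 246
byte 1: 129 ^ 237 = 108
byte 2: 144 ^ 238 = 126
byte 3:  42 ^ 199 = 237
byte 4:   5 ^  72 =  77
byte 5: 169 ^  52 = 157
byte 6: 141 ^  77 = 192
byte 7:  36 ^ 186 = 158
byte 8: 152 ^ 124 = 228
byte 9: 189 ^ 109 = 208

f66c7eed4d9dc09ee4d0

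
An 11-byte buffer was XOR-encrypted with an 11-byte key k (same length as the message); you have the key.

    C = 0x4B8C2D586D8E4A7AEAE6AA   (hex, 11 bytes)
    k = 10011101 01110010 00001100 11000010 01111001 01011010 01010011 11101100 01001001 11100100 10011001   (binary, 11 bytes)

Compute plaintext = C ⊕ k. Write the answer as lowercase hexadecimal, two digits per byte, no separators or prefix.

d6fe219a14d41996a30233

XOR is its own inverse, so applying the key byte-wise gives the result directly.
01001011 ⊕ 10011101 = 11010110
10001100 ⊕ 01110010 = 11111110
00101101 ⊕ 00001100 = 00100001
01011000 ⊕ 11000010 = 10011010
01101101 ⊕ 01111001 = 00010100
10001110 ⊕ 01011010 = 11010100
01001010 ⊕ 01010011 = 00011001
01111010 ⊕ 11101100 = 10010110
11101010 ⊕ 01001001 = 10100011
11100110 ⊕ 11100100 = 00000010
10101010 ⊕ 10011001 = 00110011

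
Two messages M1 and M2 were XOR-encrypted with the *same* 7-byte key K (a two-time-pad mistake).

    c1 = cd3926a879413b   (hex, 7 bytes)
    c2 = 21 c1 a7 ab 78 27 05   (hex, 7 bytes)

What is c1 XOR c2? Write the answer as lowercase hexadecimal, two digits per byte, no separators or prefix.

c1 ⊕ c2 = (M1 ⊕ K) ⊕ (M2 ⊕ K) = M1 ⊕ M2 — the shared key cancels under XOR.
cd ⊕ 21 = ec
39 ⊕ c1 = f8
26 ⊕ a7 = 81
a8 ⊕ ab = 03
79 ⊕ 78 = 01
41 ⊕ 27 = 66
3b ⊕ 05 = 3e

ecf8810301663e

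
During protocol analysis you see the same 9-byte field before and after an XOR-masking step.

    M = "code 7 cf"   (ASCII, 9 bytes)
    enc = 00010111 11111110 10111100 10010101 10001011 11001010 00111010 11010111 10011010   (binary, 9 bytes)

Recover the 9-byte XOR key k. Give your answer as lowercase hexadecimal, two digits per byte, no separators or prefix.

7491d8f0abfd1ab4fc

Since enc = M ⊕ k, XORing both sides with M gives k = M ⊕ enc.
63 ^ 17 = 74
6f ^ fe = 91
64 ^ bc = d8
65 ^ 95 = f0
20 ^ 8b = ab
37 ^ ca = fd
20 ^ 3a = 1a
63 ^ d7 = b4
66 ^ 9a = fc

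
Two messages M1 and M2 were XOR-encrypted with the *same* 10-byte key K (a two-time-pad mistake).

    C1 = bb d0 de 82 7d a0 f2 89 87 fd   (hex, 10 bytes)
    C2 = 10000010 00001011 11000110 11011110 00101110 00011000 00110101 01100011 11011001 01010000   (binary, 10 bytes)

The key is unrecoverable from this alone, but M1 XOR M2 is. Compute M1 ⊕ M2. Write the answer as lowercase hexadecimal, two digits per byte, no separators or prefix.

39db185c53b8c7ea5ead

C1 ⊕ C2 = (M1 ⊕ K) ⊕ (M2 ⊕ K) = M1 ⊕ M2 — the shared key cancels under XOR.
10111011 XOR 10000010 = 00111001
11010000 XOR 00001011 = 11011011
11011110 XOR 11000110 = 00011000
10000010 XOR 11011110 = 01011100
01111101 XOR 00101110 = 01010011
10100000 XOR 00011000 = 10111000
11110010 XOR 00110101 = 11000111
10001001 XOR 01100011 = 11101010
10000111 XOR 11011001 = 01011110
11111101 XOR 01010000 = 10101101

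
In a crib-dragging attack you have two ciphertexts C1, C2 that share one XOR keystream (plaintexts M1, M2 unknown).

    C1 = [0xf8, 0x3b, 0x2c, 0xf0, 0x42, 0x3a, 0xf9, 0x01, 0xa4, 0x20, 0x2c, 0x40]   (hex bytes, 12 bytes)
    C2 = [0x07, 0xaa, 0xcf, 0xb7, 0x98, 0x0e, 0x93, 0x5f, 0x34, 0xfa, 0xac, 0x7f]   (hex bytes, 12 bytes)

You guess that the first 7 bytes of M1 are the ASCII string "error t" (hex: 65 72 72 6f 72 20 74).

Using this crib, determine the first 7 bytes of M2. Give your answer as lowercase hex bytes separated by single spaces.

First, C1 ⊕ C2 = (M1 ⊕ K) ⊕ (M2 ⊕ K) = M1 ⊕ M2, so the key drops out. Then M2 = (M1 ⊕ M2) ⊕ M1 over the first 7 bytes.
byte 0: (f8 XOR 07) XOR 65 = ff XOR 65 = 9a
byte 1: (3b XOR aa) XOR 72 = 91 XOR 72 = e3
byte 2: (2c XOR cf) XOR 72 = e3 XOR 72 = 91
byte 3: (f0 XOR b7) XOR 6f = 47 XOR 6f = 28
byte 4: (42 XOR 98) XOR 72 = da XOR 72 = a8
byte 5: (3a XOR 0e) XOR 20 = 34 XOR 20 = 14
byte 6: (f9 XOR 93) XOR 74 = 6a XOR 74 = 1e

9a e3 91 28 a8 14 1e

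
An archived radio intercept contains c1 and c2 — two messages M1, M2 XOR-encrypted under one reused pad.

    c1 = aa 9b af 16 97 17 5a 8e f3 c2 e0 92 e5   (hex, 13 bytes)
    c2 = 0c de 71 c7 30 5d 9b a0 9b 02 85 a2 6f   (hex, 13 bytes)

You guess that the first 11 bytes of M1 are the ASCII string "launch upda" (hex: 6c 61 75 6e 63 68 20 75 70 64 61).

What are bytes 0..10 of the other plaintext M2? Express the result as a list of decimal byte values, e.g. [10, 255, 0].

[202, 36, 171, 191, 196, 34, 225, 91, 24, 164, 4]

First, c1 ⊕ c2 = (M1 ⊕ K) ⊕ (M2 ⊕ K) = M1 ⊕ M2, so the key drops out. Then M2 = (M1 ⊕ M2) ⊕ M1 over the first 11 bytes.
byte 0: (aa XOR 0c) XOR 6c = a6 XOR 6c = ca
byte 1: (9b XOR de) XOR 61 = 45 XOR 61 = 24
byte 2: (af XOR 71) XOR 75 = de XOR 75 = ab
byte 3: (16 XOR c7) XOR 6e = d1 XOR 6e = bf
byte 4: (97 XOR 30) XOR 63 = a7 XOR 63 = c4
byte 5: (17 XOR 5d) XOR 68 = 4a XOR 68 = 22
byte 6: (5a XOR 9b) XOR 20 = c1 XOR 20 = e1
byte 7: (8e XOR a0) XOR 75 = 2e XOR 75 = 5b
byte 8: (f3 XOR 9b) XOR 70 = 68 XOR 70 = 18
byte 9: (c2 XOR 02) XOR 64 = c0 XOR 64 = a4
byte 10: (e0 XOR 85) XOR 61 = 65 XOR 61 = 04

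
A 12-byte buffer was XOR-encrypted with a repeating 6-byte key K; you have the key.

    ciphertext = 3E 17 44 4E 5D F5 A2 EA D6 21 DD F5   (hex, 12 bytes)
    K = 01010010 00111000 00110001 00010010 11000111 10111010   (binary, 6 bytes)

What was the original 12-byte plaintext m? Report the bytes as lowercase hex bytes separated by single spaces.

The 6-byte key repeats, so the effective keystream is 52 38 31 12 c7 ba 52 38 31 12 c7 ba.
byte 0: 3e XOR 52 = 6c
byte 1: 17 XOR 38 = 2f
byte 2: 44 XOR 31 = 75
byte 3: 4e XOR 12 = 5c
byte 4: 5d XOR c7 = 9a
byte 5: f5 XOR ba = 4f
byte 6: a2 XOR 52 = f0
byte 7: ea XOR 38 = d2
byte 8: d6 XOR 31 = e7
byte 9: 21 XOR 12 = 33
byte 10: dd XOR c7 = 1a
byte 11: f5 XOR ba = 4f

6c 2f 75 5c 9a 4f f0 d2 e7 33 1a 4f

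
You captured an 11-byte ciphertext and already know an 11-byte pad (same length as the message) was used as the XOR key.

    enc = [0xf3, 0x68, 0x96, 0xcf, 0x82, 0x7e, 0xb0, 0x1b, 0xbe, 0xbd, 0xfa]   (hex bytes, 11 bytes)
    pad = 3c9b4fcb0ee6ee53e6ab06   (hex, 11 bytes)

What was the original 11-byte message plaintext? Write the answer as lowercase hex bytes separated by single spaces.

cf f3 d9 04 8c 98 5e 48 58 16 fc

XOR is its own inverse, so applying the key byte-wise gives the result directly.
11110011 ⊕ 00111100 = 11001111
01101000 ⊕ 10011011 = 11110011
10010110 ⊕ 01001111 = 11011001
11001111 ⊕ 11001011 = 00000100
10000010 ⊕ 00001110 = 10001100
01111110 ⊕ 11100110 = 10011000
10110000 ⊕ 11101110 = 01011110
00011011 ⊕ 01010011 = 01001000
10111110 ⊕ 11100110 = 01011000
10111101 ⊕ 10101011 = 00010110
11111010 ⊕ 00000110 = 11111100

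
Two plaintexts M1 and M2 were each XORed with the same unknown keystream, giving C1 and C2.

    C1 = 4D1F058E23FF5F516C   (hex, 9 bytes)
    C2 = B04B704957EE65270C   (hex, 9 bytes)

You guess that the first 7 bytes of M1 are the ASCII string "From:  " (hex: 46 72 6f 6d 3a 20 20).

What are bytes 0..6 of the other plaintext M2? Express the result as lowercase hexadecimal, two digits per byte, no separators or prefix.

First, C1 ⊕ C2 = (M1 ⊕ K) ⊕ (M2 ⊕ K) = M1 ⊕ M2, so the key drops out. Then M2 = (M1 ⊕ M2) ⊕ M1 over the first 7 bytes.
byte 0: (4d xor b0) xor 46 = fd xor 46 = bb
byte 1: (1f xor 4b) xor 72 = 54 xor 72 = 26
byte 2: (05 xor 70) xor 6f = 75 xor 6f = 1a
byte 3: (8e xor 49) xor 6d = c7 xor 6d = aa
byte 4: (23 xor 57) xor 3a = 74 xor 3a = 4e
byte 5: (ff xor ee) xor 20 = 11 xor 20 = 31
byte 6: (5f xor 65) xor 20 = 3a xor 20 = 1a

bb261aaa4e311a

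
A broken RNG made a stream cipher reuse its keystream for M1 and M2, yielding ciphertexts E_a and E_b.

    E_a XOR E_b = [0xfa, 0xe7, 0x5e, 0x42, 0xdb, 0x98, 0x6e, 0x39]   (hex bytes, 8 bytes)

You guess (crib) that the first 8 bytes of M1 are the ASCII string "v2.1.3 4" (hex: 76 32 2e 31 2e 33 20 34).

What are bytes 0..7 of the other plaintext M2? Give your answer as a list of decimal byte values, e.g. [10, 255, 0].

[140, 213, 112, 115, 245, 171, 78, 13]

Since E_a ⊕ E_b = M1 ⊕ M2, XORing with the guessed M1 bytes yields the corresponding M2 bytes: M2 = (E_a ⊕ E_b) ⊕ M1.
byte 0: fa xor 76 = 8c
byte 1: e7 xor 32 = d5
byte 2: 5e xor 2e = 70
byte 3: 42 xor 31 = 73
byte 4: db xor 2e = f5
byte 5: 98 xor 33 = ab
byte 6: 6e xor 20 = 4e
byte 7: 39 xor 34 = 0d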